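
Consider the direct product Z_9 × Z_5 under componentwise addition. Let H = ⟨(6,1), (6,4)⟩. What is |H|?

15

|⟨(6,1)⟩| = 15 and |⟨(6,4)⟩| = 15, so |H| is a multiple of lcm(15, 15) = 15 and divides |G| = 45.
Closing under the operation: H = {(0,0), (0,1), (0,2), (0,3), (0,4), (3,0), (3,1), (3,2), (3,3), (3,4), (6,0), (6,1), (6,2), (6,3), (6,4)}, so |H| = 15.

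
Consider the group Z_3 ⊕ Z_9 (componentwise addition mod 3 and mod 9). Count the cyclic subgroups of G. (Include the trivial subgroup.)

Group the elements of G by the cyclic subgroup they generate; each cyclic subgroup of order d accounts for φ(d) elements.
Cyclic subgroups by order — order 1: 1; order 3: 4; order 9: 3.
Total: 8.

8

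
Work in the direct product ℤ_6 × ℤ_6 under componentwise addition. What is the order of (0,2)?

The order of (0,2) in Z_6 × Z_6 is lcm(ord(0) in Z_6, ord(2) in Z_6).
ord(0) = 1 and ord(2) = 3, so |⟨(0,2)⟩| = lcm(1, 3) = 3.

3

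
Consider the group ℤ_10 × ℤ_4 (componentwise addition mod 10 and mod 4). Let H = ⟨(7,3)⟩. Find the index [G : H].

|⟨(7,3)⟩| = 20 and |G| = 40.
By Lagrange, [G : H] = |G|/|H| = 40/20 = 2.

2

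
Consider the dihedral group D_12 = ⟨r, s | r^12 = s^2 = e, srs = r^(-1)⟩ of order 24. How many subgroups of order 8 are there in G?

3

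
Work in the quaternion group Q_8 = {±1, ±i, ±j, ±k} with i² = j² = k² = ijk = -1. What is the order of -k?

Computing powers of -k: the smallest k with (-k)^k = e is k = 4.

4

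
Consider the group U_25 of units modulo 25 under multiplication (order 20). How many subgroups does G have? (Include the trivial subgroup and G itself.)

6

|G| = 20, so by Lagrange every subgroup order divides 20. Divisors: 1, 2, 4, 5, 10, 20.
Subgroups by order — order 1: 1; order 2: 1; order 4: 1; order 5: 1; order 10: 1; order 20: 1.
Total: 1 + 1 + 1 + 1 + 1 + 1 = 6.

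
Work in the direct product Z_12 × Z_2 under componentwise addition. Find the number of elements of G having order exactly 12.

8

An element (a,b) has order lcm(ord(a), ord(b)); count pairs with lcm equal to 12.
Enumerating gives 8 such elements.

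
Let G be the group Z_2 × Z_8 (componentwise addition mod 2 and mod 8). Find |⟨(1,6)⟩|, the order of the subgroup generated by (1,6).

The order of (1,6) in Z_2 × Z_8 is lcm(ord(1) in Z_2, ord(6) in Z_8).
ord(1) = 2 and ord(6) = 4, so |⟨(1,6)⟩| = lcm(2, 4) = 4.

4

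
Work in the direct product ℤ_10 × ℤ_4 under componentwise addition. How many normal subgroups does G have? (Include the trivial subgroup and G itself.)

16

G is abelian, so every subgroup is normal.
G has 16 subgroups in total, hence 16 normal subgroups.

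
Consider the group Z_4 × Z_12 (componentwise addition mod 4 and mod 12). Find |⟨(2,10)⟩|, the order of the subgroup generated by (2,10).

The order of (2,10) in Z_4 × Z_12 is lcm(ord(2) in Z_4, ord(10) in Z_12).
ord(2) = 2 and ord(10) = 6, so |⟨(2,10)⟩| = lcm(2, 6) = 6.

6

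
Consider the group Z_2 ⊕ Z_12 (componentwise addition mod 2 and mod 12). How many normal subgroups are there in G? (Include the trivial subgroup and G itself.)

16

G is abelian, so every subgroup is normal.
G has 16 subgroups in total, hence 16 normal subgroups.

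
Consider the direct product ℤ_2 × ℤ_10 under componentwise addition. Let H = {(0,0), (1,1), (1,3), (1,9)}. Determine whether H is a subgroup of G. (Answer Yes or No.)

(1,3) ∈ H but its inverse (1,7) ∉ H, so H is not a subgroup.

No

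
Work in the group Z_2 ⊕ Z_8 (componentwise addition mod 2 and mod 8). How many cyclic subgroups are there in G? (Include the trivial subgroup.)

8

Each element a generates a cyclic subgroup ⟨a⟩; distinct elements may generate the same one (a cyclic group of order d has φ(d) generators).
Cyclic subgroups by order — order 1: 1; order 2: 3; order 4: 2; order 8: 2.
Total: 8.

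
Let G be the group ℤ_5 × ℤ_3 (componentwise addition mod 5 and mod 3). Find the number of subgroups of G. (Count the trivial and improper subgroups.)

4

|G| = 15, so by Lagrange every subgroup order divides 15. Divisors: 1, 3, 5, 15.
Subgroups by order — order 1: 1; order 3: 1; order 5: 1; order 15: 1.
Total: 1 + 1 + 1 + 1 = 4.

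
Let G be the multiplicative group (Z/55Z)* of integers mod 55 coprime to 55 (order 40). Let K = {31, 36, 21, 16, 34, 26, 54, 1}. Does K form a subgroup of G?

Closure fails: 34 · 36 = 14 ∉ K. So K is not a subgroup.

No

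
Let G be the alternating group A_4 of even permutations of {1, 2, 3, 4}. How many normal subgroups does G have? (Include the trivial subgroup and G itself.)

G has 10 subgroups. Checking conjugation-invariance by order — order 1: 1/1 normal; order 2: 0/3 normal; order 3: 0/4 normal; order 4: 1/1 normal; order 12: 1/1 normal.
Total normal subgroups: 3.

3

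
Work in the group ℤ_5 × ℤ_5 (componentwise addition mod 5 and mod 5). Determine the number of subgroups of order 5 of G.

6

|G| = 25 and 5 | 25, so subgroups of order 5 are possible by Lagrange.
The subgroups of order 5 are: {(0,0), (0,1), (0,2), (0,3), (0,4)}; {(0,0), (1,0), (2,0), (3,0), (4,0)}; {(0,0), (1,1), (2,2), (3,3), (4,4)}; {(0,0), (1,2), (2,4), (3,1), (4,3)}; … (6 in all).
So G has 6 subgroups of order 5.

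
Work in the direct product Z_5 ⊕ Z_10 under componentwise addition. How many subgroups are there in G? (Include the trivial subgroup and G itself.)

16

|G| = 50, so by Lagrange every subgroup order divides 50. Divisors: 1, 2, 5, 10, 25, 50.
Subgroups by order — order 1: 1; order 2: 1; order 5: 6; order 10: 6; order 25: 1; order 50: 1.
Total: 1 + 1 + 6 + 6 + 1 + 1 = 16.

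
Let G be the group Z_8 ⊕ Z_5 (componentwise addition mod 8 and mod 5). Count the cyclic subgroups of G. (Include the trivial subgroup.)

8

Each element a generates a cyclic subgroup ⟨a⟩; distinct elements may generate the same one (a cyclic group of order d has φ(d) generators).
Cyclic subgroups by order — order 1: 1; order 2: 1; order 4: 1; order 5: 1; order 8: 1; order 10: 1; order 20: 1; order 40: 1.
Total: 8.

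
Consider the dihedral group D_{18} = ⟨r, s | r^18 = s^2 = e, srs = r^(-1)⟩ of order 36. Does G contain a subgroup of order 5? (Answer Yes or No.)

No

5 does not divide |G| = 36, so by Lagrange no subgroup of order 5 exists.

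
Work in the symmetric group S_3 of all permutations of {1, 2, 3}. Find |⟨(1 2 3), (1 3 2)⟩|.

|⟨(1 2 3)⟩| = 3 and |⟨(1 3 2)⟩| = 3, so |H| is a multiple of lcm(3, 3) = 3 and divides |G| = 6.
Closing under the operation: H = {e, (1 2 3), (1 3 2)}, so |H| = 3.

3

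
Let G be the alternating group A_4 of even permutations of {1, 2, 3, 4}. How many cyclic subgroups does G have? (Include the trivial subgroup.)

8

A cyclic subgroup of order d is generated by each of its φ(d) elements of order d, so the cyclic subgroups of order d number (#elements of order d)/φ(d).
Cyclic subgroups by order — order 1: 1; order 2: 3; order 3: 4.
Total: 8.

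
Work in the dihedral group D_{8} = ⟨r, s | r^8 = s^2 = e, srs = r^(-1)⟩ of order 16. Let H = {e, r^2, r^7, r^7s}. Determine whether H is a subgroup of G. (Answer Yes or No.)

No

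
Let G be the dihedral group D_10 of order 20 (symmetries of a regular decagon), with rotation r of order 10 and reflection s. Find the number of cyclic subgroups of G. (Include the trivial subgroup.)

Group the elements of G by the cyclic subgroup they generate; each cyclic subgroup of order d accounts for φ(d) elements.
Cyclic subgroups by order — order 1: 1; order 2: 11; order 5: 1; order 10: 1.
Total: 14.

14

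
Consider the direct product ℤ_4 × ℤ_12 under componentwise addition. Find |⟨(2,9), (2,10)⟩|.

|⟨(2,9)⟩| = 4 and |⟨(2,10)⟩| = 6, so |H| is a multiple of lcm(4, 6) = 12 and divides |G| = 48.
Closing under the operation: H = {(0,0), (0,1), (0,2), (0,3), (0,4), (0,5), (0,6), (0,7), (0,8), (0,9), (0,10), (0,11), (2,0), (2,1), (2,2), (2,3), (2,4), (2,5), (2,6), (2,7), (2,8), (2,9), (2,10), (2,11)}, so |H| = 24.

24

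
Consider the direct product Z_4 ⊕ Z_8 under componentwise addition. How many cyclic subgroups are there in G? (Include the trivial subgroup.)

A cyclic subgroup of order d is generated by each of its φ(d) elements of order d, so the cyclic subgroups of order d number (#elements of order d)/φ(d).
Cyclic subgroups by order — order 1: 1; order 2: 3; order 4: 6; order 8: 4.
Total: 14.

14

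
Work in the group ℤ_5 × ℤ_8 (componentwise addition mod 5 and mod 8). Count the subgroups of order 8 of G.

1

|G| = 40 and 8 | 40, so subgroups of order 8 are possible by Lagrange.
The subgroups of order 8 are: {(0,0), (0,1), (0,2), (0,3), (0,4), (0,5), (0,6), (0,7)}.
So G has 1 subgroup of order 8.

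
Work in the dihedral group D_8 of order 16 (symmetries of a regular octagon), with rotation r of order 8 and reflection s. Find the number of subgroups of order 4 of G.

|G| = 16 and 4 | 16, so subgroups of order 4 are possible by Lagrange.
The subgroups of order 4 are: {e, r^2, r^4, r^6}; {e, r^4, r^2s, r^6s}; {e, r^4, r^3s, r^7s}; {e, r^4, s, r^4s}; … (5 in all).
So G has 5 subgroups of order 4.

5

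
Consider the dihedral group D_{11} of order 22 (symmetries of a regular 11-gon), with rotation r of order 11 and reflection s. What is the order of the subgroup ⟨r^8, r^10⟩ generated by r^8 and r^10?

11

|⟨r^8⟩| = 11 and |⟨r^10⟩| = 11, so |H| is a multiple of lcm(11, 11) = 11 and divides |G| = 22.
Closing under the operation: H = {e, r, r^2, r^3, r^4, r^5, r^6, r^7, r^8, r^9, r^10}, so |H| = 11.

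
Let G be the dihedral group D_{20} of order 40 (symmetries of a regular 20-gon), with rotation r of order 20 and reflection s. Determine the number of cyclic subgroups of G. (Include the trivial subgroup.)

26

A cyclic subgroup of order d is generated by each of its φ(d) elements of order d, so the cyclic subgroups of order d number (#elements of order d)/φ(d).
Cyclic subgroups by order — order 1: 1; order 2: 21; order 4: 1; order 5: 1; order 10: 1; order 20: 1.
Total: 26.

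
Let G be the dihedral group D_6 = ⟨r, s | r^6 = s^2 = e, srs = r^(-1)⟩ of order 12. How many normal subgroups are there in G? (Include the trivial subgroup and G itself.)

7

G has 16 subgroups. Checking conjugation-invariance by order — order 1: 1/1 normal; order 2: 1/7 normal; order 3: 1/1 normal; order 4: 0/3 normal; order 6: 3/3 normal; order 12: 1/1 normal.
Total normal subgroups: 7.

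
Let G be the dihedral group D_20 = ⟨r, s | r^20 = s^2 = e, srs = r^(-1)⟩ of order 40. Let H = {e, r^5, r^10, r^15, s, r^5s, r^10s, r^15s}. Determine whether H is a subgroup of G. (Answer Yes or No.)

|H| = 8 divides |G| = 40, consistent with Lagrange.
H contains the identity, every element's inverse is in H, and H is closed under ·: it is a subgroup.

Yes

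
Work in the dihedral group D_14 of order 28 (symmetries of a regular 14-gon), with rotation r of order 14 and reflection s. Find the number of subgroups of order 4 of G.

|G| = 28 and 4 | 28, so subgroups of order 4 are possible by Lagrange.
The subgroups of order 4 are: {e, r^7, r^3s, r^10s}; {e, r^7, r^4s, r^11s}; {e, r^7, r^5s, r^12s}; {e, r^7, r^6s, r^13s}; … (7 in all).
So G has 7 subgroups of order 4.

7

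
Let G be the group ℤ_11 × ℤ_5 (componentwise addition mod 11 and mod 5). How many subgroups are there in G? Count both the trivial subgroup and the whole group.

4

|G| = 55, so by Lagrange every subgroup order divides 55. Divisors: 1, 5, 11, 55.
Subgroups by order — order 1: 1; order 5: 1; order 11: 1; order 55: 1.
Total: 1 + 1 + 1 + 1 = 4.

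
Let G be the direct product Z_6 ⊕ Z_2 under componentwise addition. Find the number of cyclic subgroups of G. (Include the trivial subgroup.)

A cyclic subgroup of order d is generated by each of its φ(d) elements of order d, so the cyclic subgroups of order d number (#elements of order d)/φ(d).
Cyclic subgroups by order — order 1: 1; order 2: 3; order 3: 1; order 6: 3.
Total: 8.

8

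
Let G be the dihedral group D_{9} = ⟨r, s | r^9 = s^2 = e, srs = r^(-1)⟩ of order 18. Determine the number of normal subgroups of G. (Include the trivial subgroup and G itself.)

4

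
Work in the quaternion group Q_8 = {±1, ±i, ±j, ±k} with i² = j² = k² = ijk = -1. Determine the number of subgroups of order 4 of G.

|G| = 8 and 4 | 8, so subgroups of order 4 are possible by Lagrange.
The subgroups of order 4 are: {1, -1, i, -i}; {1, -1, j, -j}; {1, -1, k, -k}.
So G has 3 subgroups of order 4.

3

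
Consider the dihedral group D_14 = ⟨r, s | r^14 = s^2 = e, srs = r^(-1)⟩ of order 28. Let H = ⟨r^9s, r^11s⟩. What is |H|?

|⟨r^9s⟩| = 2 and |⟨r^11s⟩| = 2, so |H| is a multiple of lcm(2, 2) = 2 and divides |G| = 28.
Closing under the operation: H = {e, r^2, r^4, r^6, r^8, r^10, r^12, rs, r^3s, r^5s, r^7s, r^9s, r^11s, r^13s}, so |H| = 14.

14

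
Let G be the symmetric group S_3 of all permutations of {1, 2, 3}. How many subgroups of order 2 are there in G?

3

|G| = 6 and 2 | 6, so subgroups of order 2 are possible by Lagrange.
The subgroups of order 2 are: {e, (1 2)}; {e, (1 3)}; {e, (2 3)}.
So G has 3 subgroups of order 2.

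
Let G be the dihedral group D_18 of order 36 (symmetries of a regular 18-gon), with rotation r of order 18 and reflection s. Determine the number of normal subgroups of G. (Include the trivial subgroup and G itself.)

9

G has 45 subgroups. Checking conjugation-invariance by order — order 1: 1/1 normal; order 2: 1/19 normal; order 3: 1/1 normal; order 4: 0/9 normal; order 6: 1/7 normal; order 9: 1/1 normal; order 12: 0/3 normal; order 18: 3/3 normal; order 36: 1/1 normal.
Total normal subgroups: 9.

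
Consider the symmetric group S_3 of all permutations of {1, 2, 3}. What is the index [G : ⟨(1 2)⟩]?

|⟨(1 2)⟩| = 2 and |G| = 6.
By Lagrange, [G : H] = |G|/|H| = 6/2 = 3.

3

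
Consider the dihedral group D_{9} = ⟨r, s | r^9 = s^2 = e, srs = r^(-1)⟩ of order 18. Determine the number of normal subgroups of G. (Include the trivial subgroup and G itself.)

G has 16 subgroups. Checking conjugation-invariance by order — order 1: 1/1 normal; order 2: 0/9 normal; order 3: 1/1 normal; order 6: 0/3 normal; order 9: 1/1 normal; order 18: 1/1 normal.
Total normal subgroups: 4.

4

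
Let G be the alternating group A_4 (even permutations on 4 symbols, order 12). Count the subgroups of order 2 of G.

|G| = 12 and 2 | 12, so subgroups of order 2 are possible by Lagrange.
The subgroups of order 2 are: {e, (1 2)(3 4)}; {e, (1 3)(2 4)}; {e, (1 4)(2 3)}.
So G has 3 subgroups of order 2.

3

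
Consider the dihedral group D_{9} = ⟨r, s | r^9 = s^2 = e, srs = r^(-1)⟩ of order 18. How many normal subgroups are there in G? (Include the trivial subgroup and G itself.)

G has 16 subgroups. Checking conjugation-invariance by order — order 1: 1/1 normal; order 2: 0/9 normal; order 3: 1/1 normal; order 6: 0/3 normal; order 9: 1/1 normal; order 18: 1/1 normal.
Total normal subgroups: 4.

4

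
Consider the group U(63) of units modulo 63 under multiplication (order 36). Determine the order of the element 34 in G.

6

Compute successive powers of 34 mod 63: 34, 22, 55, 43, 13, 1; 34^6 ≡ 1 (mod 63).
So |⟨34⟩| = 6.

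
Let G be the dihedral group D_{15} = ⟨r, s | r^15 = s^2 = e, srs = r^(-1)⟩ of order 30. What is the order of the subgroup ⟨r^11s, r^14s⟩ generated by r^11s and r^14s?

10

|⟨r^11s⟩| = 2 and |⟨r^14s⟩| = 2, so |H| is a multiple of lcm(2, 2) = 2 and divides |G| = 30.
Closing under the operation: H = {e, r^3, r^6, r^9, r^12, r^2s, r^5s, r^8s, r^11s, r^14s}, so |H| = 10.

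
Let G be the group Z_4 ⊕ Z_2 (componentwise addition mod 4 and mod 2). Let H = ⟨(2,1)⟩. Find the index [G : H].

|⟨(2,1)⟩| = 2 and |G| = 8.
By Lagrange, [G : H] = |G|/|H| = 8/2 = 4.

4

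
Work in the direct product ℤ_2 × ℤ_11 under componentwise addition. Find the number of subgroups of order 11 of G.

1

|G| = 22 and 11 | 22, so subgroups of order 11 are possible by Lagrange.
The subgroups of order 11 are: {(0,0), (0,1), (0,2), (0,3), (0,4), (0,5), (0,6), (0,7), (0,8), (0,9), (0,10)}.
So G has 1 subgroup of order 11.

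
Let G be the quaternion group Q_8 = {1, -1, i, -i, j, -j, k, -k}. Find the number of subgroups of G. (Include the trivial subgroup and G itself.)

|G| = 8, so by Lagrange every subgroup order divides 8. Divisors: 1, 2, 4, 8.
Subgroups by order — order 1: 1; order 2: 1; order 4: 3; order 8: 1.
Total: 1 + 1 + 3 + 1 = 6.

6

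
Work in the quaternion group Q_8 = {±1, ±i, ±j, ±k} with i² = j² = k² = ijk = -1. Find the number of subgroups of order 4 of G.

|G| = 8 and 4 | 8, so subgroups of order 4 are possible by Lagrange.
The subgroups of order 4 are: {1, -1, i, -i}; {1, -1, j, -j}; {1, -1, k, -k}.
So G has 3 subgroups of order 4.

3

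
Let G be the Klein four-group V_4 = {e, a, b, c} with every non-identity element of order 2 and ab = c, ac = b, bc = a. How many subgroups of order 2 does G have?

3

|G| = 4 and 2 | 4, so subgroups of order 2 are possible by Lagrange.
The subgroups of order 2 are: {e, a}; {e, b}; {e, c}.
So G has 3 subgroups of order 2.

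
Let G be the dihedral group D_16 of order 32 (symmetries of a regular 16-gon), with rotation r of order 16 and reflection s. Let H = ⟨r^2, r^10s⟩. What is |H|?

|⟨r^2⟩| = 8 and |⟨r^10s⟩| = 2, so |H| is a multiple of lcm(8, 2) = 8 and divides |G| = 32.
Closing under the operation: H = {e, r^2, r^4, r^6, r^8, r^10, r^12, r^14, s, r^2s, r^4s, r^6s, r^8s, r^10s, r^12s, r^14s}, so |H| = 16.

16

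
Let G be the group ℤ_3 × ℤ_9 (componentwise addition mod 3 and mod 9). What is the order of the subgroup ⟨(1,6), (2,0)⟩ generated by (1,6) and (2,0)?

9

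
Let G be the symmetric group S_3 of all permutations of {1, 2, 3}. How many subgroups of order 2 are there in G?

3

|G| = 6 and 2 | 6, so subgroups of order 2 are possible by Lagrange.
The subgroups of order 2 are: {e, (1 2)}; {e, (1 3)}; {e, (2 3)}.
So G has 3 subgroups of order 2.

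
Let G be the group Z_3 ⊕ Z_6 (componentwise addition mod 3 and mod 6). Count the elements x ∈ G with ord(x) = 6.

8

An element (a,b) has order lcm(ord(a), ord(b)); count pairs with lcm equal to 6.
Enumerating gives 8 such elements.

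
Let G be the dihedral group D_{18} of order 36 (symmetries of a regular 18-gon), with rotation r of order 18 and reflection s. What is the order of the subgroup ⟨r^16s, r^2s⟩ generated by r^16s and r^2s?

|⟨r^16s⟩| = 2 and |⟨r^2s⟩| = 2, so |H| is a multiple of lcm(2, 2) = 2 and divides |G| = 36.
Closing under the operation: H = {e, r^2, r^4, r^6, r^8, r^10, r^12, r^14, r^16, s, r^2s, r^4s, r^6s, r^8s, r^10s, r^12s, r^14s, r^16s}, so |H| = 18.

18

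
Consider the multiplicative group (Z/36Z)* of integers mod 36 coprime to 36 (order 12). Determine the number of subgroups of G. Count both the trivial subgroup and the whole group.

10

|G| = 12, so by Lagrange every subgroup order divides 12. Divisors: 1, 2, 3, 4, 6, 12.
Subgroups by order — order 1: 1; order 2: 3; order 3: 1; order 4: 1; order 6: 3; order 12: 1.
Total: 1 + 3 + 1 + 1 + 3 + 1 = 10.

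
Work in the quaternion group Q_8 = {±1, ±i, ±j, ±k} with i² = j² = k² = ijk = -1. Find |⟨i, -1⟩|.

4

|⟨i⟩| = 4 and |⟨-1⟩| = 2, so |H| is a multiple of lcm(4, 2) = 4 and divides |G| = 8.
Closing under the operation: H = {1, -1, i, -i}, so |H| = 4.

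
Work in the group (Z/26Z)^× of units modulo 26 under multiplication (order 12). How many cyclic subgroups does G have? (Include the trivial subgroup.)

Each element a generates a cyclic subgroup ⟨a⟩; distinct elements may generate the same one (a cyclic group of order d has φ(d) generators).
Cyclic subgroups by order — order 1: 1; order 2: 1; order 3: 1; order 4: 1; order 6: 1; order 12: 1.
Total: 6.

6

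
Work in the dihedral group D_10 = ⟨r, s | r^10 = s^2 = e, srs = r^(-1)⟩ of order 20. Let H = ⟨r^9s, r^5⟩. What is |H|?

|⟨r^9s⟩| = 2 and |⟨r^5⟩| = 2, so |H| is a multiple of lcm(2, 2) = 2 and divides |G| = 20.
Closing under the operation: H = {e, r^5, r^4s, r^9s}, so |H| = 4.

4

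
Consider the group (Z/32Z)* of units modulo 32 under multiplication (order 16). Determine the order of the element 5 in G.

Compute successive powers of 5 mod 32: 5, 25, 29, 17, 21, 9, 13, 1; 5^8 ≡ 1 (mod 32).
So |⟨5⟩| = 8.

8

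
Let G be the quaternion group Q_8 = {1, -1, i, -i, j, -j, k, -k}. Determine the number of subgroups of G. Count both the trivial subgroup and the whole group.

|G| = 8, so by Lagrange every subgroup order divides 8. Divisors: 1, 2, 4, 8.
Subgroups by order — order 1: 1; order 2: 1; order 4: 3; order 8: 1.
Total: 1 + 1 + 3 + 1 = 6.

6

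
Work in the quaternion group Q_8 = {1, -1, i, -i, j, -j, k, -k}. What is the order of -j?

Computing powers of -j: the smallest k with (-j)^k = e is k = 4.

4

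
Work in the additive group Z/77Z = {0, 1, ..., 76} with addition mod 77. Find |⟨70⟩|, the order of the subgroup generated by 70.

11

In Z/77Z, the order of an element a is n/gcd(a, n).
gcd(70, 77) = 7, so |⟨70⟩| = 77/7 = 11.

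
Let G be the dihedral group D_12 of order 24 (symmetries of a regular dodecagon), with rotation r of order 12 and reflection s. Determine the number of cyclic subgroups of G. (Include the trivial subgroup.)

Each element a generates a cyclic subgroup ⟨a⟩; distinct elements may generate the same one (a cyclic group of order d has φ(d) generators).
Cyclic subgroups by order — order 1: 1; order 2: 13; order 3: 1; order 4: 1; order 6: 1; order 12: 1.
Total: 18.

18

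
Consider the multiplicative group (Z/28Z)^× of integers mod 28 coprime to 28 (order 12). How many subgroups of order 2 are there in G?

3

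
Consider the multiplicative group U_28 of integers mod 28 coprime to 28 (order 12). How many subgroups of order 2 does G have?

3

|G| = 12 and 2 | 12, so subgroups of order 2 are possible by Lagrange.
The subgroups of order 2 are: {1, 13}; {1, 15}; {1, 27}.
So G has 3 subgroups of order 2.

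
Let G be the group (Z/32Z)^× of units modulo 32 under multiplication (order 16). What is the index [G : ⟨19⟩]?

2

|⟨19⟩| = 8 and |G| = 16.
By Lagrange, [G : H] = |G|/|H| = 16/8 = 2.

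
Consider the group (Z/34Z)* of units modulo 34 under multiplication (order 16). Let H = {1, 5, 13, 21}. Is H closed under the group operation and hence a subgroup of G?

5 ∈ H but its inverse 7 ∉ H, so H is not a subgroup.

No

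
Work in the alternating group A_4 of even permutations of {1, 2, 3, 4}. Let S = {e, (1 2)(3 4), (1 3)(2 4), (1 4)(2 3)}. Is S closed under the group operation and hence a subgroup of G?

Yes

|S| = 4 divides |G| = 12, consistent with Lagrange.
S contains the identity, every element's inverse is in S, and S is closed under ∘: it is a subgroup.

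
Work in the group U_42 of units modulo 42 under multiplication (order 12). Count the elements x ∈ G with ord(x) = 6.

The elements of order 6 are: 5, 11, 17, 19, 23, 31.
That's 6.

6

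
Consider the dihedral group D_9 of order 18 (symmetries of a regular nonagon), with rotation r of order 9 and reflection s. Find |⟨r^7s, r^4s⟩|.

|⟨r^7s⟩| = 2 and |⟨r^4s⟩| = 2, so |H| is a multiple of lcm(2, 2) = 2 and divides |G| = 18.
Closing under the operation: H = {e, r^3, r^6, rs, r^4s, r^7s}, so |H| = 6.

6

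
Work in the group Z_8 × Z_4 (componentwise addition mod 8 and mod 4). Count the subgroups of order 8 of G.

|G| = 32 and 8 | 32, so subgroups of order 8 are possible by Lagrange.
The subgroups of order 8 are: {(0,0), (0,1), (0,2), (0,3), (4,0), (4,1), (4,2), (4,3)}; {(0,0), (0,2), (2,0), (2,2), (4,0), (4,2), (6,0), (6,2)}; {(0,0), (0,2), (2,1), (2,3), (4,0), (4,2), (6,1), (6,3)}; {(0,0), (1,0), (2,0), (3,0), (4,0), (5,0), (6,0), (7,0)}; … (7 in all).
So G has 7 subgroups of order 8.

7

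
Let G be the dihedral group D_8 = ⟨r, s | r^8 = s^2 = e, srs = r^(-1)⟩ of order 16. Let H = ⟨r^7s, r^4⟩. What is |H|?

4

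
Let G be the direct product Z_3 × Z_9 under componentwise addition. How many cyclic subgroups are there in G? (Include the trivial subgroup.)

A cyclic subgroup of order d is generated by each of its φ(d) elements of order d, so the cyclic subgroups of order d number (#elements of order d)/φ(d).
Cyclic subgroups by order — order 1: 1; order 3: 4; order 9: 3.
Total: 8.

8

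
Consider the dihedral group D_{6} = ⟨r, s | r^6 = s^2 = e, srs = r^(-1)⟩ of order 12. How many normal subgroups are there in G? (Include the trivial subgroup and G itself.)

7

G has 16 subgroups. Checking conjugation-invariance by order — order 1: 1/1 normal; order 2: 1/7 normal; order 3: 1/1 normal; order 4: 0/3 normal; order 6: 3/3 normal; order 12: 1/1 normal.
Total normal subgroups: 7.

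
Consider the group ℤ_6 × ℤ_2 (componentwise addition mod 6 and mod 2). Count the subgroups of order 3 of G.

|G| = 12 and 3 | 12, so subgroups of order 3 are possible by Lagrange.
The subgroups of order 3 are: {(0,0), (2,0), (4,0)}.
So G has 1 subgroup of order 3.

1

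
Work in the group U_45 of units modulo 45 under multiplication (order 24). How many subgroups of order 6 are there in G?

3

|G| = 24 and 6 | 24, so subgroups of order 6 are possible by Lagrange.
The subgroups of order 6 are: {1, 11, 16, 26, 31, 41}; {1, 14, 16, 29, 31, 44}; {1, 4, 16, 19, 31, 34}.
So G has 3 subgroups of order 6.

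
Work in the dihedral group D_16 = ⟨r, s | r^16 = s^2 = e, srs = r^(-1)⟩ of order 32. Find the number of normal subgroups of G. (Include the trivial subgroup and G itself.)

8

G has 36 subgroups. Checking conjugation-invariance by order — order 1: 1/1 normal; order 2: 1/17 normal; order 4: 1/9 normal; order 8: 1/5 normal; order 16: 3/3 normal; order 32: 1/1 normal.
Total normal subgroups: 8.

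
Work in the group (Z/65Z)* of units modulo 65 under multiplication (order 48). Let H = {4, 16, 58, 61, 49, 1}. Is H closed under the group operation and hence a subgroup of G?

58 ∈ H but its inverse 37 ∉ H, so H is not a subgroup.

No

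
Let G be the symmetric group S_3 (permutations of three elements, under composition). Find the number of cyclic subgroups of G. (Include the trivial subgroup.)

5

Group the elements of G by the cyclic subgroup they generate; each cyclic subgroup of order d accounts for φ(d) elements.
Cyclic subgroups by order — order 1: 1; order 2: 3; order 3: 1.
Total: 5.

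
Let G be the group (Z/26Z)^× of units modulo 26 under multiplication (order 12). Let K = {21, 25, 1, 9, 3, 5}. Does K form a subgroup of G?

Closure fails: 3 · 21 = 11 ∉ K. So K is not a subgroup.

No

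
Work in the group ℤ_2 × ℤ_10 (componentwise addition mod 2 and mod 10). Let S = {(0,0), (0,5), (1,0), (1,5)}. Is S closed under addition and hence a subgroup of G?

Yes

|S| = 4 divides |G| = 20, consistent with Lagrange.
S contains the identity, every element's inverse is in S, and S is closed under +: it is a subgroup.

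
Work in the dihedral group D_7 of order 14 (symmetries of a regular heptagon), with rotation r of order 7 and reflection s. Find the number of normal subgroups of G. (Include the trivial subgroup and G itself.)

G has 10 subgroups. Checking conjugation-invariance by order — order 1: 1/1 normal; order 2: 0/7 normal; order 7: 1/1 normal; order 14: 1/1 normal.
Total normal subgroups: 3.

3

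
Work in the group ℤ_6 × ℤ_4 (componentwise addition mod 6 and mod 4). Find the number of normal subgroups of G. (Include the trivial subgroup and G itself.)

16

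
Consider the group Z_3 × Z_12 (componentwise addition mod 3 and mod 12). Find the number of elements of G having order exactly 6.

8

An element (a,b) has order lcm(ord(a), ord(b)); count pairs with lcm equal to 6.
Enumerating gives 8 such elements.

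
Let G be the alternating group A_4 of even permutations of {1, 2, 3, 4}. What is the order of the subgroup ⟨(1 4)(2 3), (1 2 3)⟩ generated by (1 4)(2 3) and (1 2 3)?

12

|⟨(1 4)(2 3)⟩| = 2 and |⟨(1 2 3)⟩| = 3, so |H| is a multiple of lcm(2, 3) = 6 and divides |G| = 12.
Closing {(1 4)(2 3), (1 2 3)} under the group operation gives all of G, so |H| = 12.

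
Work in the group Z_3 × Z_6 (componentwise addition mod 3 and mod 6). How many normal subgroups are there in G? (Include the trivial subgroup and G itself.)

12

G is abelian, so every subgroup is normal.
G has 12 subgroups in total, hence 12 normal subgroups.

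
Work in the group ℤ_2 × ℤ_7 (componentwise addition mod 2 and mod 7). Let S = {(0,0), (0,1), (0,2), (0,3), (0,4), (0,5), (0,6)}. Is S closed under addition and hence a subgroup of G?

Yes

|S| = 7 divides |G| = 14, consistent with Lagrange.
S contains the identity, every element's inverse is in S, and S is closed under +: it is a subgroup.
In fact S = ⟨(0,1)⟩.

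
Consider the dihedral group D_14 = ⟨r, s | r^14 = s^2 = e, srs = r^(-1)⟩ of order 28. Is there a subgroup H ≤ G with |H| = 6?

No

6 does not divide |G| = 28, so by Lagrange no subgroup of order 6 exists.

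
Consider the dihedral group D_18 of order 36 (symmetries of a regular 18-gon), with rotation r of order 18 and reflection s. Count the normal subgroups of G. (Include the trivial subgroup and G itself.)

G has 45 subgroups. Checking conjugation-invariance by order — order 1: 1/1 normal; order 2: 1/19 normal; order 3: 1/1 normal; order 4: 0/9 normal; order 6: 1/7 normal; order 9: 1/1 normal; order 12: 0/3 normal; order 18: 3/3 normal; order 36: 1/1 normal.
Total normal subgroups: 9.

9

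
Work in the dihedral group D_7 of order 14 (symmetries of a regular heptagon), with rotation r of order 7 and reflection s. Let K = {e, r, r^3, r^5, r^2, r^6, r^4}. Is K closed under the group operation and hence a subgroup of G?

Yes

|K| = 7 divides |G| = 14, consistent with Lagrange.
K contains the identity, every element's inverse is in K, and K is closed under ·: it is a subgroup.
In fact K = ⟨r^4⟩.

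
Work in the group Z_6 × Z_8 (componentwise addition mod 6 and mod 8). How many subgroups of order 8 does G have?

3

|G| = 48 and 8 | 48, so subgroups of order 8 are possible by Lagrange.
The subgroups of order 8 are: {(0,0), (0,1), (0,2), (0,3), (0,4), (0,5), (0,6), (0,7)}; {(0,0), (0,2), (0,4), (0,6), (3,0), (3,2), (3,4), (3,6)}; {(0,0), (0,2), (0,4), (0,6), (3,1), (3,3), (3,5), (3,7)}.
So G has 3 subgroups of order 8.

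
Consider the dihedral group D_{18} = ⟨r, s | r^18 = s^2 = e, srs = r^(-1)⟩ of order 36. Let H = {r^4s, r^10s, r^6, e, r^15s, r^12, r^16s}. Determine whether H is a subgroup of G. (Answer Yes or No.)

|H| = 7 does not divide |G| = 36, so by Lagrange H is not a subgroup.

No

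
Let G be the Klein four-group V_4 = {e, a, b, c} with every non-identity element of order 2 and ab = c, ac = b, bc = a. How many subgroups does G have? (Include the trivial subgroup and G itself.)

5

|G| = 4, so by Lagrange every subgroup order divides 4. Divisors: 1, 2, 4.
Subgroups by order — order 1: 1; order 2: 3; order 4: 1.
Total: 1 + 3 + 1 = 5.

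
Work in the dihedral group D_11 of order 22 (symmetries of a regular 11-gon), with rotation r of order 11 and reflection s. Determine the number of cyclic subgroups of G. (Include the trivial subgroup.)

Each element a generates a cyclic subgroup ⟨a⟩; distinct elements may generate the same one (a cyclic group of order d has φ(d) generators).
Cyclic subgroups by order — order 1: 1; order 2: 11; order 11: 1.
Total: 13.

13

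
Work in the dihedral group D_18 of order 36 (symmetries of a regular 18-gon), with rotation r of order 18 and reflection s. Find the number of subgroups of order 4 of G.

9

|G| = 36 and 4 | 36, so subgroups of order 4 are possible by Lagrange.
The subgroups of order 4 are: {e, r^9, rs, r^10s}; {e, r^9, r^2s, r^11s}; {e, r^9, r^3s, r^12s}; {e, r^9, r^4s, r^13s}; … (9 in all).
So G has 9 subgroups of order 4.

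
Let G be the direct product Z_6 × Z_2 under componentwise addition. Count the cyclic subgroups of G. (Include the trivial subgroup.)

Each element a generates a cyclic subgroup ⟨a⟩; distinct elements may generate the same one (a cyclic group of order d has φ(d) generators).
Cyclic subgroups by order — order 1: 1; order 2: 3; order 3: 1; order 6: 3.
Total: 8.

8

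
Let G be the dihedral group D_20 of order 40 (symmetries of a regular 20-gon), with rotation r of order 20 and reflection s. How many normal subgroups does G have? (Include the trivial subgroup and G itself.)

G has 48 subgroups. Checking conjugation-invariance by order — order 1: 1/1 normal; order 2: 1/21 normal; order 4: 1/11 normal; order 5: 1/1 normal; order 8: 0/5 normal; order 10: 1/5 normal; order 20: 3/3 normal; order 40: 1/1 normal.
Total normal subgroups: 9.

9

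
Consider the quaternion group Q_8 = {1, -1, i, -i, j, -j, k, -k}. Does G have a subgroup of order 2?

2 | 8. A subgroup of order 2 is {1, -1}.

Yes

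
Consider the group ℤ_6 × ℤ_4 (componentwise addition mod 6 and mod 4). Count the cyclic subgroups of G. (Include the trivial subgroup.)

12

Group the elements of G by the cyclic subgroup they generate; each cyclic subgroup of order d accounts for φ(d) elements.
Cyclic subgroups by order — order 1: 1; order 2: 3; order 3: 1; order 4: 2; order 6: 3; order 12: 2.
Total: 12.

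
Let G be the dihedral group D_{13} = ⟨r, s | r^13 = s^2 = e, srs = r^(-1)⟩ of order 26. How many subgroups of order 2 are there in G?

|G| = 26 and 2 | 26, so subgroups of order 2 are possible by Lagrange.
The subgroups of order 2 are: {e, r^10s}; {e, r^11s}; {e, r^12s}; {e, r^2s}; … (13 in all).
So G has 13 subgroups of order 2.

13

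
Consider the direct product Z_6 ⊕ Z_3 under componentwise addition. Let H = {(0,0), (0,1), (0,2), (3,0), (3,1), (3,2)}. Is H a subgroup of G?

Yes

|H| = 6 divides |G| = 18, consistent with Lagrange.
H contains the identity, every element's inverse is in H, and H is closed under +: it is a subgroup.
In fact H = ⟨(3,1)⟩.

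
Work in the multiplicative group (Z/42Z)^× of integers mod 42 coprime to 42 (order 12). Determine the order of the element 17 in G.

Compute successive powers of 17 mod 42: 17, 37, 41, 25, 5, 1; 17^6 ≡ 1 (mod 42).
So |⟨17⟩| = 6.

6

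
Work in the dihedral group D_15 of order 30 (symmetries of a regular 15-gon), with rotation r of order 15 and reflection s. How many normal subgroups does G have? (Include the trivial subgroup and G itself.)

5

G has 28 subgroups. Checking conjugation-invariance by order — order 1: 1/1 normal; order 2: 0/15 normal; order 3: 1/1 normal; order 5: 1/1 normal; order 6: 0/5 normal; order 10: 0/3 normal; order 15: 1/1 normal; order 30: 1/1 normal.
Total normal subgroups: 5.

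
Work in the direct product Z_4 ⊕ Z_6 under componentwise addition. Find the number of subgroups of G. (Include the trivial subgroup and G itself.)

16

|G| = 24, so by Lagrange every subgroup order divides 24. Divisors: 1, 2, 3, 4, 6, 8, 12, 24.
Subgroups by order — order 1: 1; order 2: 3; order 3: 1; order 4: 3; order 6: 3; order 8: 1; order 12: 3; order 24: 1.
Total: 1 + 3 + 1 + 3 + 3 + 1 + 3 + 1 = 16.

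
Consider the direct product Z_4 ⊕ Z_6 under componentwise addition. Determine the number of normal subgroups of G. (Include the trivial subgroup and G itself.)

G is abelian, so every subgroup is normal.
G has 16 subgroups in total, hence 16 normal subgroups.

16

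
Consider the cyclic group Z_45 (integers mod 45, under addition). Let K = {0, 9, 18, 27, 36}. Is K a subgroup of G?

|K| = 5 divides |G| = 45, consistent with Lagrange.
K contains the identity, every element's inverse is in K, and K is closed under +: it is a subgroup.
In fact K = ⟨18⟩.

Yes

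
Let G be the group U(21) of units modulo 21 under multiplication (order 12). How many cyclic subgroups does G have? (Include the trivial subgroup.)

8

A cyclic subgroup of order d is generated by each of its φ(d) elements of order d, so the cyclic subgroups of order d number (#elements of order d)/φ(d).
Cyclic subgroups by order — order 1: 1; order 2: 3; order 3: 1; order 6: 3.
Total: 8.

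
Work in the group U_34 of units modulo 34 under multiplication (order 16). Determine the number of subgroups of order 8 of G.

1

|G| = 16 and 8 | 16, so subgroups of order 8 are possible by Lagrange.
The subgroups of order 8 are: {1, 9, 13, 15, 19, 21, 25, 33}.
So G has 1 subgroup of order 8.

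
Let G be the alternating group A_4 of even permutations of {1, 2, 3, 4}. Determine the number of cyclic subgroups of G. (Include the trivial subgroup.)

8

Group the elements of G by the cyclic subgroup they generate; each cyclic subgroup of order d accounts for φ(d) elements.
Cyclic subgroups by order — order 1: 1; order 2: 3; order 3: 4.
Total: 8.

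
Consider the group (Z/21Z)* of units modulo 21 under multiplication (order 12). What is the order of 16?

Compute successive powers of 16 mod 21: 16, 4, 1; 16^3 ≡ 1 (mod 21).
So |⟨16⟩| = 3.

3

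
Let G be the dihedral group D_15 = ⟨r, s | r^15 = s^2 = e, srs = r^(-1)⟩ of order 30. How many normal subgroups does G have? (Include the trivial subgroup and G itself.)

5

G has 28 subgroups. Checking conjugation-invariance by order — order 1: 1/1 normal; order 2: 0/15 normal; order 3: 1/1 normal; order 5: 1/1 normal; order 6: 0/5 normal; order 10: 0/3 normal; order 15: 1/1 normal; order 30: 1/1 normal.
Total normal subgroups: 5.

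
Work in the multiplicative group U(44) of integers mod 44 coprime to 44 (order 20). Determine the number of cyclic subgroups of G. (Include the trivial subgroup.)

8

A cyclic subgroup of order d is generated by each of its φ(d) elements of order d, so the cyclic subgroups of order d number (#elements of order d)/φ(d).
Cyclic subgroups by order — order 1: 1; order 2: 3; order 5: 1; order 10: 3.
Total: 8.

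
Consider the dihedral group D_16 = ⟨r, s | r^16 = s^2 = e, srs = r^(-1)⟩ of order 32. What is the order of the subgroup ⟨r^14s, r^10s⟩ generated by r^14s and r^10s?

8

|⟨r^14s⟩| = 2 and |⟨r^10s⟩| = 2, so |H| is a multiple of lcm(2, 2) = 2 and divides |G| = 32.
Closing under the operation: H = {e, r^4, r^8, r^12, r^2s, r^6s, r^10s, r^14s}, so |H| = 8.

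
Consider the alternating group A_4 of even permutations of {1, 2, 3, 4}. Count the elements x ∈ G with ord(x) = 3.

8

The elements of order 3 are: (2 3 4), (2 4 3), (1 2 3), (1 2 4), (1 3 2), (1 3 4), (1 4 2), (1 4 3).
That's 8.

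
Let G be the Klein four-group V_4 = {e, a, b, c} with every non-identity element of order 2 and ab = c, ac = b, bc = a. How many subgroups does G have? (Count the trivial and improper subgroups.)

5

|G| = 4, so by Lagrange every subgroup order divides 4. Divisors: 1, 2, 4.
Subgroups by order — order 1: 1; order 2: 3; order 4: 1.
Total: 1 + 3 + 1 = 5.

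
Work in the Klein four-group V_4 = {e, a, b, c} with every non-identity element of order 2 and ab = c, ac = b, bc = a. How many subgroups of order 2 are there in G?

|G| = 4 and 2 | 4, so subgroups of order 2 are possible by Lagrange.
The subgroups of order 2 are: {e, a}; {e, b}; {e, c}.
So G has 3 subgroups of order 2.

3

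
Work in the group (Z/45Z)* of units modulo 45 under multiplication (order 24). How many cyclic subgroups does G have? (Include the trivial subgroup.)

12

Each element a generates a cyclic subgroup ⟨a⟩; distinct elements may generate the same one (a cyclic group of order d has φ(d) generators).
Cyclic subgroups by order — order 1: 1; order 2: 3; order 3: 1; order 4: 2; order 6: 3; order 12: 2.
Total: 12.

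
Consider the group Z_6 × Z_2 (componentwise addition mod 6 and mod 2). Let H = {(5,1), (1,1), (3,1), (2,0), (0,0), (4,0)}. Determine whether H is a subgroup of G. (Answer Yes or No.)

Yes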